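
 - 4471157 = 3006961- 7478118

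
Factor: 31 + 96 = 127^1 = 127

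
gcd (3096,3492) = 36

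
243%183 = 60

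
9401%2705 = 1286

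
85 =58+27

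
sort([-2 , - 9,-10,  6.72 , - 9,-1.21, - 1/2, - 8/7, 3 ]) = [-10,-9,-9, - 2, - 1.21 ,-8/7,-1/2, 3, 6.72]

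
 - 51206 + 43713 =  - 7493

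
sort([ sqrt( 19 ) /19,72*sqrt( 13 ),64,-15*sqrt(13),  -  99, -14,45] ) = [ - 99, -15*sqrt ( 13 ), -14, sqrt( 19) /19, 45, 64,72 * sqrt( 13)]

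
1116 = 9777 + -8661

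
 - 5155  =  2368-7523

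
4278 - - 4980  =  9258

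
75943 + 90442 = 166385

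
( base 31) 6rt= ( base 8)14750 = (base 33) 62W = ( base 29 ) 7pk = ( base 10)6632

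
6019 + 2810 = 8829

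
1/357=1/357  =  0.00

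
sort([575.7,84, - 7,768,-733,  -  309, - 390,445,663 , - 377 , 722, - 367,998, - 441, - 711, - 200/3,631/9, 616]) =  [ - 733, - 711, - 441, - 390,-377 , - 367, - 309, - 200/3,  -  7,631/9,84,445,575.7 , 616,663 , 722,768,998]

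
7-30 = -23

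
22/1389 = 22/1389 = 0.02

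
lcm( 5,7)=35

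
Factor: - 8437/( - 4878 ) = 2^( - 1) * 3^( -2) * 11^1*13^1 * 59^1*271^(-1 )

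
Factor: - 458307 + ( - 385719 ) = -844026=- 2^1*3^1 * 41^1*47^1*73^1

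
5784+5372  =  11156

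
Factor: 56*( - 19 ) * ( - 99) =2^3*3^2*7^1*11^1*19^1= 105336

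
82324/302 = 41162/151 = 272.60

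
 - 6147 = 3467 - 9614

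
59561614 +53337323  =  112898937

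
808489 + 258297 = 1066786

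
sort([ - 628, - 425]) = [ - 628, - 425]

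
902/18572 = 451/9286= 0.05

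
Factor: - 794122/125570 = -5^( - 1 )*7^1* 29^(-1 ) * 131^1 = - 917/145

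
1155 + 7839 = 8994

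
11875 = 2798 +9077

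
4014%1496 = 1022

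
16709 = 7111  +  9598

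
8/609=8/609  =  0.01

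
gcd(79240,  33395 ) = 5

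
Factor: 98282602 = 2^1*11^1 * 71^1*62921^1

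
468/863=468/863 = 0.54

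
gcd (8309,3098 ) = 1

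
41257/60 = 687 + 37/60 = 687.62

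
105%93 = 12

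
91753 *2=183506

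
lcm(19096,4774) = 19096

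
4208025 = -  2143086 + 6351111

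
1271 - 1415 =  - 144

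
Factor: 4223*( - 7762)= - 2^1*41^1*103^1 *3881^1 = -32778926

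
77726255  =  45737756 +31988499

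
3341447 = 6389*523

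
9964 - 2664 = 7300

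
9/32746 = 9/32746 = 0.00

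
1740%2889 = 1740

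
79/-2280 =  - 1 + 2201/2280  =  - 0.03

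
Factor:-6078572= - 2^2 * 883^1*1721^1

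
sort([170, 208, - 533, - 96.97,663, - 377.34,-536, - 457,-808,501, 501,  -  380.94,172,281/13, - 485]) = [- 808, - 536,- 533,  -  485, -457, - 380.94,- 377.34, - 96.97,281/13 , 170,172,  208, 501,501, 663 ] 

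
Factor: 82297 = 17^1*47^1 *103^1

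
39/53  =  39/53 = 0.74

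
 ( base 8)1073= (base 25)ml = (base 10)571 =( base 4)20323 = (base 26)lp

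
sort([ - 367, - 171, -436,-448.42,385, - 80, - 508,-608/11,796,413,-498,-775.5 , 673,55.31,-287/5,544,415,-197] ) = [ -775.5, - 508,-498,-448.42, - 436,-367, - 197,-171, - 80, - 287/5,-608/11,55.31,385,413,415, 544,  673, 796]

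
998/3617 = 998/3617 = 0.28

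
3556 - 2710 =846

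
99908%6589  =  1073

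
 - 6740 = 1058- 7798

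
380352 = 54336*7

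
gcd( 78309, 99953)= 7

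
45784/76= 602 + 8/19= 602.42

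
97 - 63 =34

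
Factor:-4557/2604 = -2^( - 2)*7^1=-  7/4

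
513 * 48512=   24886656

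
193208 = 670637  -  477429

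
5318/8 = 664 + 3/4 = 664.75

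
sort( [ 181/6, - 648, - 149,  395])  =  [ - 648,-149,181/6, 395] 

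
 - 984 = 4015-4999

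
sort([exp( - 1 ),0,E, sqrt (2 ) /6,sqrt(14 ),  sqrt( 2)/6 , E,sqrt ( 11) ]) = [ 0, sqrt(2)/6, sqrt(  2 ) /6, exp(-1 ),E,E,sqrt( 11 ), sqrt( 14) ] 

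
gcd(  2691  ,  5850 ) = 117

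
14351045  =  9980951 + 4370094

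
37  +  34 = 71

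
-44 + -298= - 342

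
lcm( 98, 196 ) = 196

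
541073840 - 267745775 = 273328065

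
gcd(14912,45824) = 64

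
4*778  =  3112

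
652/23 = 652/23 = 28.35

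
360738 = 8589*42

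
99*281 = 27819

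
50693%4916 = 1533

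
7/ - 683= - 1 +676/683 = - 0.01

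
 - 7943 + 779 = -7164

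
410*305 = 125050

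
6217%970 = 397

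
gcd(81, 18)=9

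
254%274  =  254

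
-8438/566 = -4219/283=   - 14.91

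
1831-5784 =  -3953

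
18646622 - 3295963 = 15350659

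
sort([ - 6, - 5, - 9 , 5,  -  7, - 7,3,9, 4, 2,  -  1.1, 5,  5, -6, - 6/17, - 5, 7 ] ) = [ - 9 , - 7, - 7, - 6, - 6, - 5, - 5, - 1.1,  -  6/17,2,3,4,5,5,5,7 , 9 ] 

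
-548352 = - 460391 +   -  87961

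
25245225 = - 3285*( - 7685)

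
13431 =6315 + 7116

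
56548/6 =9424  +  2/3 =9424.67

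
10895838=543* 20066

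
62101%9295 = 6331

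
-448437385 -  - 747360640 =298923255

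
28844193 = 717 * 40229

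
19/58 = 19/58 = 0.33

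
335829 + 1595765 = 1931594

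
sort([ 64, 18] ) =[18,64]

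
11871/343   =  34 + 209/343 = 34.61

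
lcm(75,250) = 750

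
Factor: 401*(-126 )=  -  2^1*3^2*7^1 * 401^1 = - 50526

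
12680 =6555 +6125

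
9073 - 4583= 4490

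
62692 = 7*8956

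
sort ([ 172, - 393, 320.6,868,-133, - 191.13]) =[ - 393,-191.13, - 133, 172,320.6,868] 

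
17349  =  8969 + 8380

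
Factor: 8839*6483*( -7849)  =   - 3^1*47^1*167^1*2161^1*8839^1 = - 449773107213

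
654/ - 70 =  - 10+23/35 =- 9.34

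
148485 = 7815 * 19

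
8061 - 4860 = 3201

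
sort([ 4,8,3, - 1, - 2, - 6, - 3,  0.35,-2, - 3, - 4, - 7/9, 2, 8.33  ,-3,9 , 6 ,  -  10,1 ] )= [ - 10, - 6, - 4, - 3,-3,-3, - 2, - 2 ,  -  1, - 7/9,  0.35,1,2, 3, 4, 6, 8 , 8.33,9]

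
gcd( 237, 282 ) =3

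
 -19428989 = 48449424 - 67878413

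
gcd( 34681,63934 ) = 1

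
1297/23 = 56 + 9/23 = 56.39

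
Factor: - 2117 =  - 29^1*73^1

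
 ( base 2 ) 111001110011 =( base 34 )36r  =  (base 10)3699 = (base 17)cda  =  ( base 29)4BG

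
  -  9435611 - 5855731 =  -15291342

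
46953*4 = 187812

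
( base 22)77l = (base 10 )3563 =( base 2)110111101011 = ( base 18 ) AHH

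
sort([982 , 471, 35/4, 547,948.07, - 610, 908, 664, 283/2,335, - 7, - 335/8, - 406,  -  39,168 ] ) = [-610, - 406, - 335/8,-39, - 7, 35/4,283/2, 168,  335, 471 , 547, 664, 908, 948.07,982 ] 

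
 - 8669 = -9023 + 354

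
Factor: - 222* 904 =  - 200688 = - 2^4*3^1*37^1 * 113^1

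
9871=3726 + 6145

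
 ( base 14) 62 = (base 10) 86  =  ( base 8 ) 126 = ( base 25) 3B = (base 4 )1112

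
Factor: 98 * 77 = 2^1*7^3*11^1 = 7546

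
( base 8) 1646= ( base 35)QO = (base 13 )56b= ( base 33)SA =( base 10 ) 934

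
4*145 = 580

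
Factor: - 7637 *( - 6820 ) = 52084340 =2^2*5^1*7^1* 11^1*31^1* 1091^1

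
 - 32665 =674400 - 707065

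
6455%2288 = 1879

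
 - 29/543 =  - 29/543 =- 0.05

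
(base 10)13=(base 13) 10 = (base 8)15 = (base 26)D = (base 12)11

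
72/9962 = 36/4981 = 0.01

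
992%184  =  72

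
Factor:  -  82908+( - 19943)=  - 102851  =  - 7^2*2099^1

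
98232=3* 32744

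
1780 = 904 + 876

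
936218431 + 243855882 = 1180074313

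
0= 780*0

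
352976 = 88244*4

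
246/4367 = 246/4367= 0.06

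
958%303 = 49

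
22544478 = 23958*941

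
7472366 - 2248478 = 5223888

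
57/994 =57/994=0.06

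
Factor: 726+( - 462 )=264 = 2^3*3^1*11^1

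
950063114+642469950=1592533064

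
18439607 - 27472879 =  - 9033272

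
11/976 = 11/976= 0.01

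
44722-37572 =7150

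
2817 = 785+2032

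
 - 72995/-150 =14599/30 =486.63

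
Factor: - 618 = - 2^1*3^1*103^1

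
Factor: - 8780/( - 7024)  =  5/4 = 2^ (-2)*5^1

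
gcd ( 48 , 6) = 6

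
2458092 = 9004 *273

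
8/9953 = 8/9953   =  0.00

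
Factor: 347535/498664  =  2^( - 3 )*3^2*5^1*83^(-1)*751^( - 1) * 7723^1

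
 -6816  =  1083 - 7899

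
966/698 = 483/349 = 1.38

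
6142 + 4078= 10220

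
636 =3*212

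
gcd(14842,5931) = 1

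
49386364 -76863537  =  -27477173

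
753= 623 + 130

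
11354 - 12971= -1617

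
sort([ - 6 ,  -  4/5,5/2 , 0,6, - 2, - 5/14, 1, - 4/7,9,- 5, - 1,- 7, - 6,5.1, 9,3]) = [ - 7, - 6,  -  6, - 5, - 2, - 1, - 4/5, - 4/7, - 5/14,0, 1,5/2, 3,5.1,6, 9,9 ]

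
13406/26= 515 + 8/13   =  515.62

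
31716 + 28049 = 59765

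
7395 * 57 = 421515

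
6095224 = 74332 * 82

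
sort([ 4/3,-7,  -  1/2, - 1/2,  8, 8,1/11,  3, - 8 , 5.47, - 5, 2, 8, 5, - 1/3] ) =[ - 8,-7, - 5, - 1/2 ,  -  1/2, - 1/3,  1/11, 4/3,  2, 3,5 , 5.47, 8 , 8, 8] 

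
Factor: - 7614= - 2^1*3^4*47^1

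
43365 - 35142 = 8223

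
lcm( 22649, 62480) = 1811920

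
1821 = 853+968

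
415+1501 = 1916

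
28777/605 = 28777/605 = 47.57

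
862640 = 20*43132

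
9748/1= 9748 = 9748.00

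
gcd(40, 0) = 40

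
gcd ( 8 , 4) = 4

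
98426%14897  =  9044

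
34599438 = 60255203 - 25655765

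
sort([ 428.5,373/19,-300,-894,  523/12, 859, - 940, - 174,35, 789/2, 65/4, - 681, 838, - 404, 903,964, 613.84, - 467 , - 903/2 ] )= [ - 940, -894, - 681,  -  467, - 903/2,-404, - 300, - 174,65/4 , 373/19, 35, 523/12, 789/2, 428.5, 613.84,  838, 859, 903, 964]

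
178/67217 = 178/67217 = 0.00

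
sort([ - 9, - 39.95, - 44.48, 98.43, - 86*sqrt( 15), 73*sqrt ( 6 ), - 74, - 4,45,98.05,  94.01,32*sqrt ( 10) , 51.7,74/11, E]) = [ - 86*sqrt( 15),  -  74, - 44.48, - 39.95, - 9, - 4, E, 74/11, 45,  51.7 , 94.01, 98.05,98.43,32* sqrt( 10)  ,  73*sqrt( 6)]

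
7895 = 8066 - 171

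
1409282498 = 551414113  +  857868385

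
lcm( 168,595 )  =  14280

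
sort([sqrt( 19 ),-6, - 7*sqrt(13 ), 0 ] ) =[-7*sqrt( 13 ), - 6, 0, sqrt ( 19) ]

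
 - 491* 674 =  - 330934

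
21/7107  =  7/2369=0.00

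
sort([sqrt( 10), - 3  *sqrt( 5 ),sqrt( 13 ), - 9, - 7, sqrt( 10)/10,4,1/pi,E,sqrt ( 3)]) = [  -  9, - 7, - 3 * sqrt(5),sqrt ( 10 )/10 , 1/pi,sqrt(3 ), E , sqrt(10 ),sqrt ( 13 ), 4 ] 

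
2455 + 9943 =12398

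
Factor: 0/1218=0 = 0^1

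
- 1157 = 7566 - 8723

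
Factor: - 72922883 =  - 11^1*43^1*151^1*1021^1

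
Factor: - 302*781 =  - 235862 = - 2^1*11^1*71^1*151^1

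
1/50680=1/50680 = 0.00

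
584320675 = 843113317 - 258792642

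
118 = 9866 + -9748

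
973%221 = 89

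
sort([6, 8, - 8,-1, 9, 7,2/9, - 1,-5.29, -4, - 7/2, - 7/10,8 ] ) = [ - 8,-5.29, - 4, -7/2, -1,-1,-7/10, 2/9, 6, 7, 8 , 8, 9 ]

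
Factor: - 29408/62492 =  - 2^3*17^(  -  1 ) = - 8/17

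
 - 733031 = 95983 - 829014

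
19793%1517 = 72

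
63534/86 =31767/43=738.77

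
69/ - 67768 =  - 69/67768 = -0.00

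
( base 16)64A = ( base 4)121022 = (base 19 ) 48e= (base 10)1610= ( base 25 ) 2EA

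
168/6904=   21/863  =  0.02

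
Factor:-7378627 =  -7378627^1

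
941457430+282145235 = 1223602665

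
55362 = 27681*2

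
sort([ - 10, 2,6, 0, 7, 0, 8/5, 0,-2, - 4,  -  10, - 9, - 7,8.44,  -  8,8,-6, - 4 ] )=[ - 10, - 10, - 9, - 8, - 7,-6, -4, - 4, - 2,0,0, 0,  8/5,2,6, 7, 8,8.44 ] 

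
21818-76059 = -54241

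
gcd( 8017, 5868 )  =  1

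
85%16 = 5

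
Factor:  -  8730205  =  -5^1*11^1*158731^1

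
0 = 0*6442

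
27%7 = 6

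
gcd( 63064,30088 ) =8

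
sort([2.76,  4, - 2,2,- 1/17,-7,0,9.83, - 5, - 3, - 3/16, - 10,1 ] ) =[ - 10, - 7, - 5, - 3, - 2, - 3/16, - 1/17,0, 1, 2,  2.76 , 4, 9.83 ]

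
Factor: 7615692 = 2^2*3^2*7^1*47^1*643^1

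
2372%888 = 596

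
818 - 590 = 228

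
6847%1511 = 803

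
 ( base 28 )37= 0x5B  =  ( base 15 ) 61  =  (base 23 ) 3M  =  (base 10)91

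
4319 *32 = 138208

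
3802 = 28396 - 24594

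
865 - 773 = 92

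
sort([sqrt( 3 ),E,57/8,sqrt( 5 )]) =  [ sqrt( 3 ), sqrt( 5 ),E, 57/8]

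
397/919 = 397/919= 0.43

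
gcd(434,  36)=2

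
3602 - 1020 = 2582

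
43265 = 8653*5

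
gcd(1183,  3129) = 7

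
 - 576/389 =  - 2  +  202/389 = - 1.48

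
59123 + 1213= 60336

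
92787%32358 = 28071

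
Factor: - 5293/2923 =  - 67/37 = - 37^( - 1 )*67^1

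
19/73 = 19/73 = 0.26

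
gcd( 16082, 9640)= 2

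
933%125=58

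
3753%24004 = 3753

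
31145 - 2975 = 28170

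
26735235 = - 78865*( - 339)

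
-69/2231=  - 3/97 =- 0.03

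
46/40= 1  +  3/20 = 1.15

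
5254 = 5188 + 66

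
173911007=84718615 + 89192392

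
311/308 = 311/308 = 1.01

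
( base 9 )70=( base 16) 3f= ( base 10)63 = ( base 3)2100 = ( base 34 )1T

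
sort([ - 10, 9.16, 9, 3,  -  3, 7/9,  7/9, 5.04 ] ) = [ - 10 , - 3, 7/9, 7/9,3,5.04, 9, 9.16 ] 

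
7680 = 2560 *3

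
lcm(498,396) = 32868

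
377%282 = 95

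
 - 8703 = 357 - 9060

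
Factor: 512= 2^9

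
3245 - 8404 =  - 5159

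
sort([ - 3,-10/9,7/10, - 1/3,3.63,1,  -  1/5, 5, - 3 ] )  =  [ - 3, - 3, - 10/9, - 1/3, - 1/5,7/10,1,3.63,5 ]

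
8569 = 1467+7102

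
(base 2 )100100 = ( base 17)22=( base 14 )28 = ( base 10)36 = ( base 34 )12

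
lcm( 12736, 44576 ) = 89152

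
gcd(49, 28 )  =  7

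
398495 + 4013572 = 4412067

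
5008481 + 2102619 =7111100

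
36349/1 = 36349 = 36349.00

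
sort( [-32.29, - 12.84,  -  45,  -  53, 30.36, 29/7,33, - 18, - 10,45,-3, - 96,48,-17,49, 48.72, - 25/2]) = [-96,-53, - 45, - 32.29, - 18, - 17, -12.84, - 25/2 , -10, - 3,29/7,30.36,  33,45,48,48.72, 49 ]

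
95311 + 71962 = 167273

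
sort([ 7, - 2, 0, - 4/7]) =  [-2, - 4/7,0,  7]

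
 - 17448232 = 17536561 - 34984793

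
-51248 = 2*( - 25624 )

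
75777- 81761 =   -  5984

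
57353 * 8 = 458824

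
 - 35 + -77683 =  - 77718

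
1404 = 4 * 351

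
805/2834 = 805/2834 = 0.28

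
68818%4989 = 3961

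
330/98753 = 330/98753 = 0.00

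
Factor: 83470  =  2^1*5^1*17^1*491^1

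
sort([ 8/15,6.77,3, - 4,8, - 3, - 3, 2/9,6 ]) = [ - 4,-3, - 3 , 2/9, 8/15,3,6, 6.77, 8]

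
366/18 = 20 + 1/3  =  20.33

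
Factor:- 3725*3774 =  - 14058150 = - 2^1*3^1*5^2*17^1* 37^1*149^1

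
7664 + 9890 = 17554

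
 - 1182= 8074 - 9256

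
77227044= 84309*916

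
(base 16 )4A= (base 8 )112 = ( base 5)244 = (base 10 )74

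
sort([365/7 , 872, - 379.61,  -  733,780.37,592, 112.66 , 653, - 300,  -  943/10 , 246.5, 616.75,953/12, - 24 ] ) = [ - 733, - 379.61, - 300, - 943/10, -24, 365/7, 953/12, 112.66 , 246.5,592,616.75, 653,780.37, 872] 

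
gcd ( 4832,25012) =4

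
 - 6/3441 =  - 1 + 1145/1147=- 0.00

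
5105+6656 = 11761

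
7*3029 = 21203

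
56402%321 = 227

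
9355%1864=35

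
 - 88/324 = -22/81 = - 0.27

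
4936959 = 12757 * 387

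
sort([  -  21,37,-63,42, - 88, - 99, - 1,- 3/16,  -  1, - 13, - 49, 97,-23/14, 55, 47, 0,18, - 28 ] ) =[ - 99, - 88, - 63,-49, - 28,-21,-13, - 23/14,- 1 ,-1, - 3/16 , 0, 18, 37, 42,47, 55, 97] 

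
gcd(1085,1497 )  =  1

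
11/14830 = 11/14830 = 0.00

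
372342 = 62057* 6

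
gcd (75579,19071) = 3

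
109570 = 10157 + 99413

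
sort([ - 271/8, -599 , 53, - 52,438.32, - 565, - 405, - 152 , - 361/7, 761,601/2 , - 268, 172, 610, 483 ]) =[ - 599, - 565,-405, - 268, - 152, - 52,- 361/7, -271/8,  53, 172, 601/2, 438.32, 483, 610,761 ] 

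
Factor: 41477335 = 5^1*8295467^1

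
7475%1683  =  743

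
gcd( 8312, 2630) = 2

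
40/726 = 20/363 = 0.06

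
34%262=34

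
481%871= 481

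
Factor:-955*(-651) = 3^1 * 5^1*7^1*31^1*191^1 = 621705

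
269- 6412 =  - 6143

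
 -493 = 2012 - 2505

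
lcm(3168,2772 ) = 22176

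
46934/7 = 46934/7 = 6704.86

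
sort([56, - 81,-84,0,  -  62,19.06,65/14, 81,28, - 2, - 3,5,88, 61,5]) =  [ - 84, - 81, - 62 , - 3,  -  2, 0,65/14,5,5,19.06, 28,56, 61,81,88 ]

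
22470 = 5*4494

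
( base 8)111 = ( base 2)1001001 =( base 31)2B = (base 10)73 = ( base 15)4D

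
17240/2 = 8620 = 8620.00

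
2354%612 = 518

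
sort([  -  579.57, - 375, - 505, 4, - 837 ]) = [-837,-579.57,-505, -375,4 ]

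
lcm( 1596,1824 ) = 12768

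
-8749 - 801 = -9550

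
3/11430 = 1/3810= 0.00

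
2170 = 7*310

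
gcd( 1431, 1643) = 53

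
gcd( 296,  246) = 2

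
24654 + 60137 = 84791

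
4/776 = 1/194 = 0.01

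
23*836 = 19228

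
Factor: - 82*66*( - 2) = 2^3*3^1 * 11^1*41^1 = 10824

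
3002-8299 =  - 5297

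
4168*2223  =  9265464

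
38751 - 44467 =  - 5716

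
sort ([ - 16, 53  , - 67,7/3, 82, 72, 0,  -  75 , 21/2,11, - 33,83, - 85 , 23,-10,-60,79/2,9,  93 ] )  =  [ - 85,-75, - 67, - 60, - 33,-16, - 10,0,7/3,  9 , 21/2,11, 23,  79/2, 53,72 , 82,83  ,  93 ]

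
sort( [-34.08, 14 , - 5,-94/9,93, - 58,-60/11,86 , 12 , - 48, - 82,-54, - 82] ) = [ - 82,  -  82,-58, - 54, - 48,-34.08, - 94/9 ,-60/11,-5,  12 , 14, 86,93]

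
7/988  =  7/988 = 0.01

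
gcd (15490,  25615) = 5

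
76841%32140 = 12561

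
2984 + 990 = 3974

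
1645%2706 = 1645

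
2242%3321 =2242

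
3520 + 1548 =5068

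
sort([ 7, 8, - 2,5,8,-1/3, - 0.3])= [-2,  -  1/3,-0.3,5, 7,8, 8]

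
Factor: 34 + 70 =104 = 2^3*13^1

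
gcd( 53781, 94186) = 1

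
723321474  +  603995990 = 1327317464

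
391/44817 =391/44817 = 0.01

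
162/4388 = 81/2194 =0.04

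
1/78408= 1/78408 =0.00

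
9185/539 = 17 + 2/49  =  17.04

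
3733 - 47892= - 44159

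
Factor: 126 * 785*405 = 40058550 = 2^1*3^6 * 5^2 *7^1* 157^1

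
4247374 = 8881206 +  - 4633832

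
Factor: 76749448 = 2^3*79^1*121439^1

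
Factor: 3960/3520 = 2^( - 3 )*3^2 = 9/8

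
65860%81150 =65860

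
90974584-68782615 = 22191969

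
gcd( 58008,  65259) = 7251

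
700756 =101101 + 599655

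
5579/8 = 697 + 3/8= 697.38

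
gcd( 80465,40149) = 1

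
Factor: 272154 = 2^1 *3^1*67^1*677^1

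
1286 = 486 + 800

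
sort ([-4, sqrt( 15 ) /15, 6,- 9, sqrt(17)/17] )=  [ - 9, - 4,  sqrt( 17 )/17, sqrt( 15)/15,6 ] 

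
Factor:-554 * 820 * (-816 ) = 370692480 = 2^7*3^1 * 5^1 *17^1 * 41^1*277^1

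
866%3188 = 866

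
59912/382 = 156 + 160/191 = 156.84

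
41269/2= 41269/2= 20634.50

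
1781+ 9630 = 11411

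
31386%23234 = 8152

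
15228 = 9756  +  5472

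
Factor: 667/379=23^1 * 29^1 * 379^( - 1 )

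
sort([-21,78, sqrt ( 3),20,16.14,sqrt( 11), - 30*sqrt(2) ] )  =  [-30*sqrt(2 ),-21,sqrt( 3),  sqrt( 11) , 16.14, 20,78]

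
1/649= 1/649 = 0.00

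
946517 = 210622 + 735895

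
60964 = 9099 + 51865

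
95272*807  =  76884504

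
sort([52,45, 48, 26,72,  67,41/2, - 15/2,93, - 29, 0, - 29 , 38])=[ - 29, - 29, - 15/2,0,41/2,26,38,45, 48, 52,67,72,93 ] 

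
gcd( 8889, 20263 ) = 1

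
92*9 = 828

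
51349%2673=562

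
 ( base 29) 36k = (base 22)5db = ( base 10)2717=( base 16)a9d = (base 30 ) 30H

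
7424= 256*29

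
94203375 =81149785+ 13053590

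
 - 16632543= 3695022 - 20327565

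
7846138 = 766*10243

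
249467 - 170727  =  78740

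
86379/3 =28793 = 28793.00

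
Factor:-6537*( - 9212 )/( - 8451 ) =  - 2^2  *3^( - 2)* 7^2*47^1*313^ ( - 1)*2179^1 = - 20072948/2817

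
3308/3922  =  1654/1961 =0.84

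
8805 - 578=8227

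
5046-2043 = 3003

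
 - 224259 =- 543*413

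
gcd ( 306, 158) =2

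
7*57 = 399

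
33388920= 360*92747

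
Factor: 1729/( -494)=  - 7/2 = -2^( - 1)*7^1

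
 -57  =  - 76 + 19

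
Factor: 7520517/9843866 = 2^( - 1 )*3^2*23^1*47^1*71^(-1 )  *  181^ ( - 1)*383^( - 1)*773^1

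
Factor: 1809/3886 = 2^ ( - 1)*  3^3*29^( -1)= 27/58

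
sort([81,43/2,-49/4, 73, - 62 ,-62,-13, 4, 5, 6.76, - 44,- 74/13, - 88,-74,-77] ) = [  -  88,  -  77, - 74, - 62, - 62, - 44,-13, - 49/4, - 74/13,4, 5 , 6.76, 43/2, 73, 81]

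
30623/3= 10207 + 2/3=10207.67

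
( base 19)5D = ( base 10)108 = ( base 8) 154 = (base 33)39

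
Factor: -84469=-7^1*11^1*1097^1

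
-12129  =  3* (-4043)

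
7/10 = 7/10 = 0.70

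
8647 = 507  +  8140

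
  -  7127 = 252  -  7379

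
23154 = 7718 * 3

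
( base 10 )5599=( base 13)2719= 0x15DF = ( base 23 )ada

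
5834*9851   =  57470734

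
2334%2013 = 321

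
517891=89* 5819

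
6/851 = 6/851 = 0.01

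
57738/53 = 57738/53 = 1089.40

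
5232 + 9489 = 14721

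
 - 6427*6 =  - 38562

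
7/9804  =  7/9804 = 0.00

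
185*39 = 7215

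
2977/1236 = 2 + 505/1236 = 2.41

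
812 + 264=1076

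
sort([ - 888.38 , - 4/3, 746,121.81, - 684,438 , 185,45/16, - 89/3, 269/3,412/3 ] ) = [ - 888.38, -684,- 89/3,- 4/3, 45/16, 269/3 , 121.81,412/3,185,438,746] 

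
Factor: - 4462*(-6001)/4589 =2^1 *13^ ( - 1 )* 17^1*23^1*97^1 = 75854/13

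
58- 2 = 56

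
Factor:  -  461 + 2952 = 2491 = 47^1*53^1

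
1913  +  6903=8816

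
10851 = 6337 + 4514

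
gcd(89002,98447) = 1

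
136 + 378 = 514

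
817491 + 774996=1592487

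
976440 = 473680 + 502760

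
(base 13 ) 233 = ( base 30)ck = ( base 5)3010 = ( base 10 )380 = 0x17C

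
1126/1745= 1126/1745 = 0.65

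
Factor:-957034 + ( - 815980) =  - 2^1*31^1*28597^1 = -1773014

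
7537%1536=1393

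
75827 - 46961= 28866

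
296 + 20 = 316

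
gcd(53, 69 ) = 1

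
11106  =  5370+5736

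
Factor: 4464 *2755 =2^4*3^2*5^1 *19^1*29^1*31^1 = 12298320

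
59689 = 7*8527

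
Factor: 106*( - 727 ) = - 77062 =-  2^1 * 53^1*727^1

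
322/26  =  12 + 5/13 = 12.38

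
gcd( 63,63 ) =63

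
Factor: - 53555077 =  - 3371^1*15887^1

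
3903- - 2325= 6228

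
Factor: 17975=5^2*719^1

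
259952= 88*2954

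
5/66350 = 1/13270=0.00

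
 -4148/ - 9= 460 + 8/9= 460.89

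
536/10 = 53+3/5 = 53.60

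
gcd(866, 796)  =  2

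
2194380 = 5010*438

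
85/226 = 85/226 = 0.38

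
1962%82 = 76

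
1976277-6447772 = - 4471495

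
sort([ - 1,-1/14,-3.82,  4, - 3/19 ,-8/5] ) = [  -  3.82 , - 8/5, - 1, -3/19, - 1/14, 4] 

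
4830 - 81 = 4749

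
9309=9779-470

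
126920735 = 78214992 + 48705743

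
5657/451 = 5657/451 = 12.54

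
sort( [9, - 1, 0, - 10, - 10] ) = [ - 10, - 10, - 1,0, 9 ] 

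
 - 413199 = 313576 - 726775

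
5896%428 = 332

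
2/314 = 1/157  =  0.01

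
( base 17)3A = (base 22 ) 2h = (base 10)61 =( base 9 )67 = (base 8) 75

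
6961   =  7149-188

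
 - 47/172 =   -  47/172 = -0.27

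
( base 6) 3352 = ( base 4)30110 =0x314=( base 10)788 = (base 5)11123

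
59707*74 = 4418318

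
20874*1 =20874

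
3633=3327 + 306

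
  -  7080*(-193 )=1366440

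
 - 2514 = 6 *(  -  419) 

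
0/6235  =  0 = 0.00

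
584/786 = 292/393 = 0.74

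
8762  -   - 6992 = 15754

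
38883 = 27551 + 11332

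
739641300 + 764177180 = 1503818480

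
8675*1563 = 13559025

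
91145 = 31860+59285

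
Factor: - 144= - 2^4 * 3^2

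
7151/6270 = 7151/6270 = 1.14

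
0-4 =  - 4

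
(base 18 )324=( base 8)1764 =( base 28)184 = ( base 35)sw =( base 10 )1012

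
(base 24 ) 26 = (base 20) 2E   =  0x36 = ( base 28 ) 1q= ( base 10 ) 54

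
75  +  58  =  133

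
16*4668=74688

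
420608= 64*6572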